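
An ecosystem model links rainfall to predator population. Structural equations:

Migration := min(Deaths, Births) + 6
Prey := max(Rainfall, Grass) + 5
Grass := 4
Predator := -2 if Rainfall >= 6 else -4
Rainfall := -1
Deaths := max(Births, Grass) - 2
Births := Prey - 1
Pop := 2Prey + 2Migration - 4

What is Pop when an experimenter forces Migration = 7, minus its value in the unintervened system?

-10

do(Migration=7) replaces the equation Migration := min(Deaths, Births) + 6 with the constant Migration = 7.
Prey = max(Rainfall, Grass) + 5  [with Rainfall=-1, Grass=4]  = 9
Pop = 2Prey + 2Migration - 4  [with Prey=9, Migration=7]  = 28
Without intervention: Prey = max(Rainfall, Grass) + 5  [with Rainfall=-1, Grass=4]  = 9; Births = Prey - 1  [with Prey=9]  = 8; Deaths = max(Births, Grass) - 2  [with Births=8, Grass=4]  = 6; Migration = min(Deaths, Births) + 6  [with Deaths=6, Births=8]  = 12; Pop = 2Prey + 2Migration - 4  [with Prey=9, Migration=12]  = 38.
Change = 28 − 38 = -10.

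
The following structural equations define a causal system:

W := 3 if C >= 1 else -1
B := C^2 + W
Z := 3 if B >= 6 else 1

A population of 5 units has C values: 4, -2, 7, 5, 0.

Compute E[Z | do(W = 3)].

do(W=3) breaks W's dependence on C. With W=3 fixed, Z across the units is 3, 3, 3, 3, 1, mean 2.6.

2.6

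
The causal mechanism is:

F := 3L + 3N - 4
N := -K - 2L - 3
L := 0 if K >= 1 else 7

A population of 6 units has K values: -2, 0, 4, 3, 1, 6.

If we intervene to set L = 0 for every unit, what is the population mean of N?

Under do(L=0), L's equation is replaced by L=0 for every unit. Per-unit N: -1, -3, -7, -6, -4, -9. Mean = -5.

-5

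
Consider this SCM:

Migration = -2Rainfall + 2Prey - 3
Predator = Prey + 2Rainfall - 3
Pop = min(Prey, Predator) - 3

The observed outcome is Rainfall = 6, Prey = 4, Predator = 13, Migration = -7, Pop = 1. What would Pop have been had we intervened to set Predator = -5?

-8

do(Predator=-5) replaces the equation Predator = Prey + 2Rainfall - 3 with the constant Predator = -5.
Pop = min(Prey, Predator) - 3  [with Prey=4, Predator=-5]  = -8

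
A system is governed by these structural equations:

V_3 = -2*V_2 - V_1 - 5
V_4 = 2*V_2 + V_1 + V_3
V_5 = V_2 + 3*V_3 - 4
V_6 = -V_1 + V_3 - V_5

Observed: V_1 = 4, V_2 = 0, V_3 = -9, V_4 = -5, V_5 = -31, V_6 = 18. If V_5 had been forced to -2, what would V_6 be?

-11

The intervention breaks the incoming arrows to V_5: V_5 = V_2 + 3*V_3 - 4 no longer applies, and V_5 = -2.
V_3 = -2*V_2 - V_1 - 5  [with V_2=0, V_1=4]  = -9
V_6 = -V_1 + V_3 - V_5  [with V_1=4, V_3=-9, V_5=-2]  = -11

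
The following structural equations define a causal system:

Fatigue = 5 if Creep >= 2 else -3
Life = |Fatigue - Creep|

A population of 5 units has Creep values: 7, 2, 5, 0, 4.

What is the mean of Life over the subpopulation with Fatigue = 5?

1.5

Conditioning on Fatigue=5 selects the 4 unit(s) with Creep ∈ {7, 2, 5, 4}. Their Life values: 2, 3, 0, 1. Mean = 1.5.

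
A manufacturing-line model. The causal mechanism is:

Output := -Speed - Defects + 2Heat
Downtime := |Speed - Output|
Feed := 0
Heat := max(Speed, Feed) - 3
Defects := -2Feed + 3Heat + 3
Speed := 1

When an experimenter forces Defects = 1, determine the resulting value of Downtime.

7

Under do(Defects=1), the mechanism Defects := -2Feed + 3Heat + 3 is discarded; Defects is fixed at 1.
Heat = max(Speed, Feed) - 3  [with Speed=1, Feed=0]  = -2
Output = -Speed - Defects + 2Heat  [with Speed=1, Defects=1, Heat=-2]  = -6
Downtime = |Speed - Output|  [with Speed=1, Output=-6]  = 7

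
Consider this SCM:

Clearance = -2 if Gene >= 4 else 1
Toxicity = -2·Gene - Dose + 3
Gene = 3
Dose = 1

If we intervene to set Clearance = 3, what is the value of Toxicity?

-4

Under do(Clearance=3), the mechanism Clearance = -2 if Gene >= 4 else 1 is discarded; Clearance is fixed at 3.
Since Toxicity is not a descendant of the intervened variable, it is unaffected.
Toxicity = -2·Gene - Dose + 3  [with Gene=3, Dose=1]  = -4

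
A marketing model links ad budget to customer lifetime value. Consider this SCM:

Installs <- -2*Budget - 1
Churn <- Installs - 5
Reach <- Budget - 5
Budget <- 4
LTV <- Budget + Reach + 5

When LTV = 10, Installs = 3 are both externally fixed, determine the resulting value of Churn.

Under do(LTV = 10, Installs = 3), each intervened variable's structural equation is replaced by its fixed value.
Churn = Installs - 5  [with Installs=3]  = -2

-2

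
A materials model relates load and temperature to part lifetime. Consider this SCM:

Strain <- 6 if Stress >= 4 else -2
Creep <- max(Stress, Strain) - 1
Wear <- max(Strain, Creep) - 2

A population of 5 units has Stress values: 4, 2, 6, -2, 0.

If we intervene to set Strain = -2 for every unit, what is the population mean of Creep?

1

The intervention sets Strain=-2 in all 5 units regardless of Stress. Recomputing Creep per unit gives 3, 1, 5, -3, -1; average 1.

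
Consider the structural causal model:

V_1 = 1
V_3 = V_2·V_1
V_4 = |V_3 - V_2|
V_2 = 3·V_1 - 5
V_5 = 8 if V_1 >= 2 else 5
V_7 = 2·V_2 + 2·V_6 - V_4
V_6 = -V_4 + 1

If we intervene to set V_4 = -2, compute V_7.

4

The intervention breaks the incoming arrows to V_4: V_4 = |V_3 - V_2| no longer applies, and V_4 = -2.
V_2 = 3·V_1 - 5  [with V_1=1]  = -2
V_6 = -V_4 + 1  [with V_4=-2]  = 3
V_7 = 2·V_2 + 2·V_6 - V_4  [with V_2=-2, V_6=3, V_4=-2]  = 4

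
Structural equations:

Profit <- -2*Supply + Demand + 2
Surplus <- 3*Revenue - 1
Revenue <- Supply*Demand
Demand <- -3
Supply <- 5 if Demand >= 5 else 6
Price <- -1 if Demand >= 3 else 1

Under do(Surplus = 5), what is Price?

1

do(Surplus=5) replaces the equation Surplus <- 3*Revenue - 1 with the constant Surplus = 5.
Price is not downstream of the intervention, so its value is determined by the original equations.
Price = -1 if Demand >= 3 else 1  [with Demand=-3]  = 1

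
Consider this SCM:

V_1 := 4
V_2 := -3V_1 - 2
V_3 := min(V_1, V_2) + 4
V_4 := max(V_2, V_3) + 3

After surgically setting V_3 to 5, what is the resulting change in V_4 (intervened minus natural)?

The intervention breaks the incoming arrows to V_3: V_3 := min(V_1, V_2) + 4 no longer applies, and V_3 = 5.
V_2 = -3V_1 - 2  [with V_1=4]  = -14
V_4 = max(V_2, V_3) + 3  [with V_2=-14, V_3=5]  = 8
Without intervention: V_2 = -3V_1 - 2  [with V_1=4]  = -14; V_3 = min(V_1, V_2) + 4  [with V_1=4, V_2=-14]  = -10; V_4 = max(V_2, V_3) + 3  [with V_2=-14, V_3=-10]  = -7.
Change = 8 − (-7) = 15.

15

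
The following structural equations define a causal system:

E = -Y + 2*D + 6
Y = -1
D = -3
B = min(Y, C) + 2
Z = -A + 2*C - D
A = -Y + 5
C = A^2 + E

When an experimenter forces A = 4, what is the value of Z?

33

The intervention breaks the incoming arrows to A: A = -Y + 5 no longer applies, and A = 4.
E = -Y + 2*D + 6  [with Y=-1, D=-3]  = 1
C = A^2 + E  [with A=4, E=1]  = 17
Z = -A + 2*C - D  [with A=4, C=17, D=-3]  = 33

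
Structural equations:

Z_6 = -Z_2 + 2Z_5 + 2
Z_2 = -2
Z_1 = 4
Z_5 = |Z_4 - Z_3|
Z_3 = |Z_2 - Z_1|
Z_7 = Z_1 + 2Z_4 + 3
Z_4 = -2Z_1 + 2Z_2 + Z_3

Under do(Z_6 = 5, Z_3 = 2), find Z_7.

Under do(Z_6 = 5, Z_3 = 2), each intervened variable's structural equation is replaced by its fixed value.
Z_4 = -2Z_1 + 2Z_2 + Z_3  [with Z_1=4, Z_2=-2, Z_3=2]  = -10
Z_7 = Z_1 + 2Z_4 + 3  [with Z_1=4, Z_4=-10]  = -13

-13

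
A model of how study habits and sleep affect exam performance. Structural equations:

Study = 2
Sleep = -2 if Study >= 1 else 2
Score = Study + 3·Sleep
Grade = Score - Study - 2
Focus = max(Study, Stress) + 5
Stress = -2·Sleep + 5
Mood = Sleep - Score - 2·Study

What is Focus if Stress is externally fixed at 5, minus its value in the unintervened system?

The intervention breaks the incoming arrows to Stress: Stress = -2·Sleep + 5 no longer applies, and Stress = 5.
Focus = max(Study, Stress) + 5  [with Study=2, Stress=5]  = 10
Without intervention: Sleep = -2 if Study >= 1 else 2  [with Study=2]  = -2; Stress = -2·Sleep + 5  [with Sleep=-2]  = 9; Focus = max(Study, Stress) + 5  [with Study=2, Stress=9]  = 14.
Change = 10 − 14 = -4.

-4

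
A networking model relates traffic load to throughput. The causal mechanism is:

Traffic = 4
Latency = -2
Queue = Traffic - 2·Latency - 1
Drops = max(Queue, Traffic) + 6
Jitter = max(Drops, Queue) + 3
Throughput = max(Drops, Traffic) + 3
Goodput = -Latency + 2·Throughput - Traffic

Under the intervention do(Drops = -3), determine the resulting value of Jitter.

Intervening sets Drops = -3 and removes its equation (Drops = max(Queue, Traffic) + 6).
Queue = Traffic - 2·Latency - 1  [with Traffic=4, Latency=-2]  = 7
Jitter = max(Drops, Queue) + 3  [with Drops=-3, Queue=7]  = 10

10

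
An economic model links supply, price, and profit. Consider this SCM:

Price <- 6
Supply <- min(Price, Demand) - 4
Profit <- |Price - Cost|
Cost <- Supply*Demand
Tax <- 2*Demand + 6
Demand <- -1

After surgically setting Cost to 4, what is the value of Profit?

2

Under do(Cost=4), the mechanism Cost <- Supply*Demand is discarded; Cost is fixed at 4.
Profit = |Price - Cost|  [with Price=6, Cost=4]  = 2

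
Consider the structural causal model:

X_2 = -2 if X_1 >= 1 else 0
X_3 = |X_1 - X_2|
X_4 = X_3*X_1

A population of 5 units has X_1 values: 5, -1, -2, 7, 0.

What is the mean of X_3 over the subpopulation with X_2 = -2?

8

Conditioning on X_2=-2 selects the 2 unit(s) with X_1 ∈ {5, 7}. Their X_3 values: 7, 9. Mean = 8.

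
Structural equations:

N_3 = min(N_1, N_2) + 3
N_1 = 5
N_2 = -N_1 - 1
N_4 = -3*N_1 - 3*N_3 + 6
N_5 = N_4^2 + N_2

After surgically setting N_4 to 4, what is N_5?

10

Intervening sets N_4 = 4 and removes its equation (N_4 = -3*N_1 - 3*N_3 + 6).
N_2 = -N_1 - 1  [with N_1=5]  = -6
N_5 = N_4^2 + N_2  [with N_4=4, N_2=-6]  = 10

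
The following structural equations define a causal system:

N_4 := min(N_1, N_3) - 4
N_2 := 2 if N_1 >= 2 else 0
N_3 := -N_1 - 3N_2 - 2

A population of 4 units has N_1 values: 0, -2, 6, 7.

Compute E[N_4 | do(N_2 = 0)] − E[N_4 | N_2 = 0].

Every unit gets N_2=0 under the intervention. N_4 values become -6, -6, -12, -13; E[N_4|do(N_2=0)] = -9.25.
Conditioning on N_2=0 selects the 2 unit(s) with N_1 ∈ {0, -2}. Their N_4 values: -6, -6. Mean = -6.
Difference = -9.25 − (-6) = -3.25.

-3.25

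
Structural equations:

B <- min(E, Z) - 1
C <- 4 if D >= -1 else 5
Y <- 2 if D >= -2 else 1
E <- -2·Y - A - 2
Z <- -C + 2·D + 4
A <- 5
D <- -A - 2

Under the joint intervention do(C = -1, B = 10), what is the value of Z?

Under do(C = -1, B = 10), each intervened variable's structural equation is replaced by its fixed value.
D = -A - 2  [with A=5]  = -7
Z = -C + 2·D + 4  [with C=-1, D=-7]  = -9

-9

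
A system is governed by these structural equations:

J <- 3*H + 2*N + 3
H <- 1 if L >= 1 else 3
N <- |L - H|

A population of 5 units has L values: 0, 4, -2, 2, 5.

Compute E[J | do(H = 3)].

do(H=3) breaks H's dependence on L. With H=3 fixed, J across the units is 18, 14, 22, 14, 16, mean 16.8.

16.8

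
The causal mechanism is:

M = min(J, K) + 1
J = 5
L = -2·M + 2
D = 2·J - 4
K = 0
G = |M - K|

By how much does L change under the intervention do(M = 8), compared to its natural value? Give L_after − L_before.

The intervention breaks the incoming arrows to M: M = min(J, K) + 1 no longer applies, and M = 8.
L = -2·M + 2  [with M=8]  = -14
Without intervention: M = min(J, K) + 1  [with J=5, K=0]  = 1; L = -2·M + 2  [with M=1]  = 0.
Change = -14 − 0 = -14.

-14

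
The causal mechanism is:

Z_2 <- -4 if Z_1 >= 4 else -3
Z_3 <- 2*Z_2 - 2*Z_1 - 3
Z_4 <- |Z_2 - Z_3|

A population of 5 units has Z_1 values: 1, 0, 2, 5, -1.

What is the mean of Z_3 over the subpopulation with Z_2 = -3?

-10

E[Z_3|Z_2=-3] averages over only the 4 units with Z_2=-3 (Z_1 = 1, 0, 2, -1): Z_3 = -11, -9, -13, -7, mean -10.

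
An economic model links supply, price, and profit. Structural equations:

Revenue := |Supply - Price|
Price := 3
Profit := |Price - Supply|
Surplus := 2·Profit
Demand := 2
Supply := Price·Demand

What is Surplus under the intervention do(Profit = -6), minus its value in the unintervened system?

-18

The intervention breaks the incoming arrows to Profit: Profit := |Price - Supply| no longer applies, and Profit = -6.
Surplus = 2·Profit  [with Profit=-6]  = -12
Without intervention: Supply = Price·Demand  [with Price=3, Demand=2]  = 6; Profit = |Price - Supply|  [with Price=3, Supply=6]  = 3; Surplus = 2·Profit  [with Profit=3]  = 6.
Change = -12 − 6 = -18.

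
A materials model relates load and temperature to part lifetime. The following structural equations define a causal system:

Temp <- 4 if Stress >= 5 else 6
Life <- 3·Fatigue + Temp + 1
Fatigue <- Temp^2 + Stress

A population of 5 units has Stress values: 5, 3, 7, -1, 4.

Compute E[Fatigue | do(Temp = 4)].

19.6

Every unit gets Temp=4 under the intervention. Fatigue values become 21, 19, 23, 15, 20; E[Fatigue|do(Temp=4)] = 19.6.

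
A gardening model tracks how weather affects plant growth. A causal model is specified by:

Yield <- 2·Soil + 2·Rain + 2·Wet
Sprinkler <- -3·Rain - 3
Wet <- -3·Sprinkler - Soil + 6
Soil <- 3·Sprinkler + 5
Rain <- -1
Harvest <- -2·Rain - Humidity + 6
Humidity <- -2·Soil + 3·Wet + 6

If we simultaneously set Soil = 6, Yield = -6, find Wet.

0

Setting Soil = 6, Yield = -6 by intervention discards those variables' equations.
Sprinkler = -3·Rain - 3  [with Rain=-1]  = 0
Wet = -3·Sprinkler - Soil + 6  [with Sprinkler=0, Soil=6]  = 0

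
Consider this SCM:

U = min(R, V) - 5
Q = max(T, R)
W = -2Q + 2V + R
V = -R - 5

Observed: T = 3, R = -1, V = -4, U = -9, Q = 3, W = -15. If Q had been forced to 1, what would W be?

The intervention breaks the incoming arrows to Q: Q = max(T, R) no longer applies, and Q = 1.
V = -R - 5  [with R=-1]  = -4
W = -2Q + 2V + R  [with Q=1, V=-4, R=-1]  = -11

-11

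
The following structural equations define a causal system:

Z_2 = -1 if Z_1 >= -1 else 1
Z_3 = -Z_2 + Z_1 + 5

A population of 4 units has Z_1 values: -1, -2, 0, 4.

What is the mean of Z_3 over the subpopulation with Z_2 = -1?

E[Z_3|Z_2=-1] averages over only the 3 units with Z_2=-1 (Z_1 = -1, 0, 4): Z_3 = 5, 6, 10, mean 7.

7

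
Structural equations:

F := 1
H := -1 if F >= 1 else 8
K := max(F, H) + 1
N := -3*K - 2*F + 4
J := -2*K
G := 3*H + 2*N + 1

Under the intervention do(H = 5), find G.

Under do(H=5), the mechanism H := -1 if F >= 1 else 8 is discarded; H is fixed at 5.
K = max(F, H) + 1  [with F=1, H=5]  = 6
N = -3*K - 2*F + 4  [with K=6, F=1]  = -16
G = 3*H + 2*N + 1  [with H=5, N=-16]  = -16

-16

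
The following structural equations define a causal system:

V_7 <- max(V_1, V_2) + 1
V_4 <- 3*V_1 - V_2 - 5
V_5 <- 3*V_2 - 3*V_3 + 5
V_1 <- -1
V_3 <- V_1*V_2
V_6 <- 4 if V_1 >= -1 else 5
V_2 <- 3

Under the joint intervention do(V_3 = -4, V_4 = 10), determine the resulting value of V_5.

26

Setting V_3 = -4, V_4 = 10 by intervention discards those variables' equations.
V_5 = 3*V_2 - 3*V_3 + 5  [with V_2=3, V_3=-4]  = 26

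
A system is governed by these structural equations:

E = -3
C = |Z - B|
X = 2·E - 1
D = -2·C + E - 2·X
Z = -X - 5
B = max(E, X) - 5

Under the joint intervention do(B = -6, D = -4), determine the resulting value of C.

8

The joint intervention fixes B = -6, D = -4, removing each variable's own equation.
X = 2·E - 1  [with E=-3]  = -7
Z = -X - 5  [with X=-7]  = 2
C = |Z - B|  [with Z=2, B=-6]  = 8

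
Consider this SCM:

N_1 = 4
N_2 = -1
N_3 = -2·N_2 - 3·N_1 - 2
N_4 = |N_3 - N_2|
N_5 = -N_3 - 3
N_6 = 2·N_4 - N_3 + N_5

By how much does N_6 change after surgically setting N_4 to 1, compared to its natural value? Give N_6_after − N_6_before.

Under do(N_4=1), the mechanism N_4 = |N_3 - N_2| is discarded; N_4 is fixed at 1.
N_3 = -2·N_2 - 3·N_1 - 2  [with N_2=-1, N_1=4]  = -12
N_5 = -N_3 - 3  [with N_3=-12]  = 9
N_6 = 2·N_4 - N_3 + N_5  [with N_4=1, N_3=-12, N_5=9]  = 23
Without intervention: N_3 = -2·N_2 - 3·N_1 - 2  [with N_2=-1, N_1=4]  = -12; N_4 = |N_3 - N_2|  [with N_3=-12, N_2=-1]  = 11; N_5 = -N_3 - 3  [with N_3=-12]  = 9; N_6 = 2·N_4 - N_3 + N_5  [with N_4=11, N_3=-12, N_5=9]  = 43.
Change = 23 − 43 = -20.

-20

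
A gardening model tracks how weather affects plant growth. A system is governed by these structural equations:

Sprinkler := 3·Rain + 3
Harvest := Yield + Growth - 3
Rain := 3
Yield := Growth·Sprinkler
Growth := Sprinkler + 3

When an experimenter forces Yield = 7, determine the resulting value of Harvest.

Intervening sets Yield = 7 and removes its equation (Yield := Growth·Sprinkler).
Sprinkler = 3·Rain + 3  [with Rain=3]  = 12
Growth = Sprinkler + 3  [with Sprinkler=12]  = 15
Harvest = Yield + Growth - 3  [with Yield=7, Growth=15]  = 19

19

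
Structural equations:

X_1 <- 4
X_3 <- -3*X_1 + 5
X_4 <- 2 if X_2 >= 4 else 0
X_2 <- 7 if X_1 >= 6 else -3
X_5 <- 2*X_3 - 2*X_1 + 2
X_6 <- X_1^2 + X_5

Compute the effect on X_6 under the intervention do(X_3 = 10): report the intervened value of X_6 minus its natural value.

34

The intervention breaks the incoming arrows to X_3: X_3 <- -3*X_1 + 5 no longer applies, and X_3 = 10.
X_5 = 2*X_3 - 2*X_1 + 2  [with X_3=10, X_1=4]  = 14
X_6 = X_1^2 + X_5  [with X_1=4, X_5=14]  = 30
Without intervention: X_3 = -3*X_1 + 5  [with X_1=4]  = -7; X_5 = 2*X_3 - 2*X_1 + 2  [with X_3=-7, X_1=4]  = -20; X_6 = X_1^2 + X_5  [with X_1=4, X_5=-20]  = -4.
Change = 30 − (-4) = 34.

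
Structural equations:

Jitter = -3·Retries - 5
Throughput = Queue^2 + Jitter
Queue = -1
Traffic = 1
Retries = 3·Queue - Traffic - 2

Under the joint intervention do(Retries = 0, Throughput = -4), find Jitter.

The joint intervention fixes Retries = 0, Throughput = -4, removing each variable's own equation.
Jitter = -3·Retries - 5  [with Retries=0]  = -5

-5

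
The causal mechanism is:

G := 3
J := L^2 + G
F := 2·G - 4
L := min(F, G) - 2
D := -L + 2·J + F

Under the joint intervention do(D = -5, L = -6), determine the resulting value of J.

Under do(D = -5, L = -6), each intervened variable's structural equation is replaced by its fixed value.
J = L^2 + G  [with L=-6, G=3]  = 39

39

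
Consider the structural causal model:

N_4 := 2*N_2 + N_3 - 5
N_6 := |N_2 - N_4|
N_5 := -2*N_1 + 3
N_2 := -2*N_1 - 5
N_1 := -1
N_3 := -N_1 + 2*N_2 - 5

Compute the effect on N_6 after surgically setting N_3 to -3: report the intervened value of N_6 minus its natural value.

The intervention breaks the incoming arrows to N_3: N_3 := -N_1 + 2*N_2 - 5 no longer applies, and N_3 = -3.
N_2 = -2*N_1 - 5  [with N_1=-1]  = -3
N_4 = 2*N_2 + N_3 - 5  [with N_2=-3, N_3=-3]  = -14
N_6 = |N_2 - N_4|  [with N_2=-3, N_4=-14]  = 11
Without intervention: N_2 = -2*N_1 - 5  [with N_1=-1]  = -3; N_3 = -N_1 + 2*N_2 - 5  [with N_1=-1, N_2=-3]  = -10; N_4 = 2*N_2 + N_3 - 5  [with N_2=-3, N_3=-10]  = -21; N_6 = |N_2 - N_4|  [with N_2=-3, N_4=-21]  = 18.
Change = 11 − 18 = -7.

-7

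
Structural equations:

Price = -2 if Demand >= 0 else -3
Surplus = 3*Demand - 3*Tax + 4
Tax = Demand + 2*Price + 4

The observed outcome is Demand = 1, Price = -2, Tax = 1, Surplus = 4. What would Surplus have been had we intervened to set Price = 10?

Under do(Price=10), the mechanism Price = -2 if Demand >= 0 else -3 is discarded; Price is fixed at 10.
Tax = Demand + 2*Price + 4  [with Demand=1, Price=10]  = 25
Surplus = 3*Demand - 3*Tax + 4  [with Demand=1, Tax=25]  = -68

-68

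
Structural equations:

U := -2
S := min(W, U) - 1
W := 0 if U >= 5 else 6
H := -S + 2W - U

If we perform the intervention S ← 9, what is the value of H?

The intervention breaks the incoming arrows to S: S := min(W, U) - 1 no longer applies, and S = 9.
W = 0 if U >= 5 else 6  [with U=-2]  = 6
H = -S + 2W - U  [with S=9, W=6, U=-2]  = 5

5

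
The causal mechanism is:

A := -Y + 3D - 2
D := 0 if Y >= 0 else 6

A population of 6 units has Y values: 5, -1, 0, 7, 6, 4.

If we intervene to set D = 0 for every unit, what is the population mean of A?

Under do(D=0), D's equation is replaced by D=0 for every unit. Per-unit A: -7, -1, -2, -9, -8, -6. Mean = -5.5.

-5.5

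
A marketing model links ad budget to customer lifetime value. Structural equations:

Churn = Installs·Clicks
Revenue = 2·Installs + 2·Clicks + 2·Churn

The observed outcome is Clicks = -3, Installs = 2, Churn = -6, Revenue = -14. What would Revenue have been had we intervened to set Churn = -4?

-10

The intervention breaks the incoming arrows to Churn: Churn = Installs·Clicks no longer applies, and Churn = -4.
Revenue = 2·Installs + 2·Clicks + 2·Churn  [with Installs=2, Clicks=-3, Churn=-4]  = -10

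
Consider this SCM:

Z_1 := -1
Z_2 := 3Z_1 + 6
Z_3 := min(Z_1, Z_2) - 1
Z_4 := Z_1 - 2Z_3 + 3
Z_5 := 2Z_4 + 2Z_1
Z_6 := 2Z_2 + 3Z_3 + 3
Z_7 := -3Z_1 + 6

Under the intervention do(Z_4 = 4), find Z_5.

Intervening sets Z_4 = 4 and removes its equation (Z_4 := Z_1 - 2Z_3 + 3).
Z_5 = 2Z_4 + 2Z_1  [with Z_4=4, Z_1=-1]  = 6

6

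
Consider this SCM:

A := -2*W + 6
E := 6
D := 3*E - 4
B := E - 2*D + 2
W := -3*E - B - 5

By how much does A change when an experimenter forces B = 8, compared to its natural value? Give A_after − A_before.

do(B=8) replaces the equation B := E - 2*D + 2 with the constant B = 8.
W = -3*E - B - 5  [with E=6, B=8]  = -31
A = -2*W + 6  [with W=-31]  = 68
Without intervention: D = 3*E - 4  [with E=6]  = 14; B = E - 2*D + 2  [with E=6, D=14]  = -20; W = -3*E - B - 5  [with E=6, B=-20]  = -3; A = -2*W + 6  [with W=-3]  = 12.
Change = 68 − 12 = 56.

56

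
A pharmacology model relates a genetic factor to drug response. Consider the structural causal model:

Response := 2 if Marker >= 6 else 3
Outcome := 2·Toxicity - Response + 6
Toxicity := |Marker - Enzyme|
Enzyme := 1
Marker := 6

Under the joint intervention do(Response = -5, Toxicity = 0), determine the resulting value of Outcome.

11

Setting Response = -5, Toxicity = 0 by intervention discards those variables' equations.
Outcome = 2·Toxicity - Response + 6  [with Toxicity=0, Response=-5]  = 11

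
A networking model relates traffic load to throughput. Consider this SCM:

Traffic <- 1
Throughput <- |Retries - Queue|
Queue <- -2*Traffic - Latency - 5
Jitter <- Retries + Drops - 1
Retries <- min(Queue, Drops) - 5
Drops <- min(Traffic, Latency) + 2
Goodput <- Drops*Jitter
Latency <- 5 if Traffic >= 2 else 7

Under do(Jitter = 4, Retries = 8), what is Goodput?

Under do(Jitter = 4, Retries = 8), each intervened variable's structural equation is replaced by its fixed value.
Latency = 5 if Traffic >= 2 else 7  [with Traffic=1]  = 7
Drops = min(Traffic, Latency) + 2  [with Traffic=1, Latency=7]  = 3
Goodput = Drops*Jitter  [with Drops=3, Jitter=4]  = 12

12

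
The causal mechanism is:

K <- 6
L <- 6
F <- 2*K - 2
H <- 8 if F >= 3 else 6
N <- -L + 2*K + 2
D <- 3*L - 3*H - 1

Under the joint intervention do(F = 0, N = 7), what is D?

-1

Setting F = 0, N = 7 by intervention discards those variables' equations.
H = 8 if F >= 3 else 6  [with F=0]  = 6
D = 3*L - 3*H - 1  [with L=6, H=6]  = -1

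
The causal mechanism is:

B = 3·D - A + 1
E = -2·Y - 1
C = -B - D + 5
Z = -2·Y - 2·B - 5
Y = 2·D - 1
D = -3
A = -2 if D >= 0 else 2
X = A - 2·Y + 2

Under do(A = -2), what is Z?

Under do(A=-2), the mechanism A = -2 if D >= 0 else 2 is discarded; A is fixed at -2.
B = 3·D - A + 1  [with D=-3, A=-2]  = -6
Y = 2·D - 1  [with D=-3]  = -7
Z = -2·Y - 2·B - 5  [with Y=-7, B=-6]  = 21

21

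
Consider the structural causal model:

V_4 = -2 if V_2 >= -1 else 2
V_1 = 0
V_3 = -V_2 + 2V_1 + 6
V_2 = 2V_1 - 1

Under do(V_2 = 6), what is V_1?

Under do(V_2=6), the mechanism V_2 = 2V_1 - 1 is discarded; V_2 is fixed at 6.
V_1 is not downstream of the intervention, so its value is determined by the original equations.

0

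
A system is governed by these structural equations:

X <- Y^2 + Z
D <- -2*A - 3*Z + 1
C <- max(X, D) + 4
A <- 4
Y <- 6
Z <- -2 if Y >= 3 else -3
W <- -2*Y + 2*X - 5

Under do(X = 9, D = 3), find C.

Under do(X = 9, D = 3), each intervened variable's structural equation is replaced by its fixed value.
C = max(X, D) + 4  [with X=9, D=3]  = 13

13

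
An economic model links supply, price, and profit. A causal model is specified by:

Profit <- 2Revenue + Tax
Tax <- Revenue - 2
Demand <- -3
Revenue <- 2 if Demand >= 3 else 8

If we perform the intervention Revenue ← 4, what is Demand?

-3

Under do(Revenue=4), the mechanism Revenue <- 2 if Demand >= 3 else 8 is discarded; Revenue is fixed at 4.
Demand is not downstream of the intervention, so its value is determined by the original equations.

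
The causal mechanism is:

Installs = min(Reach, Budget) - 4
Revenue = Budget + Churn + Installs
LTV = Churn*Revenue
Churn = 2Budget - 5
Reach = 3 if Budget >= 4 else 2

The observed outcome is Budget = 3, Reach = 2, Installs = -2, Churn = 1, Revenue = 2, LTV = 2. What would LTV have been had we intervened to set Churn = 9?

Under do(Churn=9), the mechanism Churn = 2Budget - 5 is discarded; Churn is fixed at 9.
Reach = 3 if Budget >= 4 else 2  [with Budget=3]  = 2
Installs = min(Reach, Budget) - 4  [with Reach=2, Budget=3]  = -2
Revenue = Budget + Churn + Installs  [with Budget=3, Churn=9, Installs=-2]  = 10
LTV = Churn*Revenue  [with Churn=9, Revenue=10]  = 90

90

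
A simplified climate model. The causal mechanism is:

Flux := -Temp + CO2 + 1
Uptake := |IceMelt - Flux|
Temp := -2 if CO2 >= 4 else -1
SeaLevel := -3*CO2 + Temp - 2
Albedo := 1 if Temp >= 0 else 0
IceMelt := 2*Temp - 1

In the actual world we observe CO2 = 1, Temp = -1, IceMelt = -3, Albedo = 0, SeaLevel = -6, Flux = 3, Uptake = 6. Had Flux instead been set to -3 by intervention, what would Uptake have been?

0

Intervening sets Flux = -3 and removes its equation (Flux := -Temp + CO2 + 1).
Temp = -2 if CO2 >= 4 else -1  [with CO2=1]  = -1
IceMelt = 2*Temp - 1  [with Temp=-1]  = -3
Uptake = |IceMelt - Flux|  [with IceMelt=-3, Flux=-3]  = 0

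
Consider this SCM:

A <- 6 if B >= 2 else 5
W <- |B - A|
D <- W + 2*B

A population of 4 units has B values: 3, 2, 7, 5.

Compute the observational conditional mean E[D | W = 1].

13

Conditioning on W=1 selects the 2 unit(s) with B ∈ {7, 5}. Their D values: 15, 11. Mean = 13.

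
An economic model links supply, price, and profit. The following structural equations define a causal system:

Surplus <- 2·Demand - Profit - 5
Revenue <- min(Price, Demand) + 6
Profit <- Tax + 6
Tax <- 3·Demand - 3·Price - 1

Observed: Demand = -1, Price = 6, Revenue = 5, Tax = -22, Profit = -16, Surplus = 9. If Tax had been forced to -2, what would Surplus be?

-11

Under do(Tax=-2), the mechanism Tax <- 3·Demand - 3·Price - 1 is discarded; Tax is fixed at -2.
Profit = Tax + 6  [with Tax=-2]  = 4
Surplus = 2·Demand - Profit - 5  [with Demand=-1, Profit=4]  = -11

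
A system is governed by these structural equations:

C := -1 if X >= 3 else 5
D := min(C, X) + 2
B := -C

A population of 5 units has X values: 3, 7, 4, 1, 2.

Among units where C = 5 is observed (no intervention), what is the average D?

Observing C=5 restricts to units where C's equation naturally yields 5: X ∈ {1, 2}. In that subpopulation D = 3, 4, mean 3.5.

3.5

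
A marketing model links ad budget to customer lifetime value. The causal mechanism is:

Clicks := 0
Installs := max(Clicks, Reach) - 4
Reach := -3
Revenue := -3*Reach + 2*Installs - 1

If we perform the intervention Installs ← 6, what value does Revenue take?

The intervention breaks the incoming arrows to Installs: Installs := max(Clicks, Reach) - 4 no longer applies, and Installs = 6.
Revenue = -3*Reach + 2*Installs - 1  [with Reach=-3, Installs=6]  = 20

20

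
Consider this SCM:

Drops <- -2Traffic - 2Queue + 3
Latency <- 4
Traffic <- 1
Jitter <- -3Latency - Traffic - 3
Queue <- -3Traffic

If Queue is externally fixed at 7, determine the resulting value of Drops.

-13

The intervention breaks the incoming arrows to Queue: Queue <- -3Traffic no longer applies, and Queue = 7.
Drops = -2Traffic - 2Queue + 3  [with Traffic=1, Queue=7]  = -13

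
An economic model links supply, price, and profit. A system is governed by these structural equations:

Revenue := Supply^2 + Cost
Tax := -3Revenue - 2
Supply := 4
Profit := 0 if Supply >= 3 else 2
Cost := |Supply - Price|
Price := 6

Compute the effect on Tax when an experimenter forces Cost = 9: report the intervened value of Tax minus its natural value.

-21

do(Cost=9) replaces the equation Cost := |Supply - Price| with the constant Cost = 9.
Revenue = Supply^2 + Cost  [with Supply=4, Cost=9]  = 25
Tax = -3Revenue - 2  [with Revenue=25]  = -77
Without intervention: Cost = |Supply - Price|  [with Supply=4, Price=6]  = 2; Revenue = Supply^2 + Cost  [with Supply=4, Cost=2]  = 18; Tax = -3Revenue - 2  [with Revenue=18]  = -56.
Change = -77 − (-56) = -21.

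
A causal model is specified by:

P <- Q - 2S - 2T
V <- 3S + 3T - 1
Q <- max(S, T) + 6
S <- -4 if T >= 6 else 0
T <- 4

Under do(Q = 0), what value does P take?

-8

do(Q=0) replaces the equation Q <- max(S, T) + 6 with the constant Q = 0.
S = -4 if T >= 6 else 0  [with T=4]  = 0
P = Q - 2S - 2T  [with Q=0, S=0, T=4]  = -8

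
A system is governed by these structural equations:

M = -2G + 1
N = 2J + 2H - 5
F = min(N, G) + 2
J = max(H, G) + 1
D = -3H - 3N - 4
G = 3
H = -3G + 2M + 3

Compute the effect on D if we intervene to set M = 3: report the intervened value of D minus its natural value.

-144

Under do(M=3), the mechanism M = -2G + 1 is discarded; M is fixed at 3.
H = -3G + 2M + 3  [with G=3, M=3]  = 0
J = max(H, G) + 1  [with H=0, G=3]  = 4
N = 2J + 2H - 5  [with J=4, H=0]  = 3
D = -3H - 3N - 4  [with H=0, N=3]  = -13
Without intervention: M = -2G + 1  [with G=3]  = -5; H = -3G + 2M + 3  [with G=3, M=-5]  = -16; J = max(H, G) + 1  [with H=-16, G=3]  = 4; N = 2J + 2H - 5  [with J=4, H=-16]  = -29; D = -3H - 3N - 4  [with H=-16, N=-29]  = 131.
Change = -13 − 131 = -144.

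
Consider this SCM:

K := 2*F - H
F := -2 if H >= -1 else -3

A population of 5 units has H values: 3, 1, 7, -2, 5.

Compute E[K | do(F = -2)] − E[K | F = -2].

1.2

do(F=-2) breaks F's dependence on H. With F=-2 fixed, K across the units is -7, -5, -11, -2, -9, mean -6.8.
Conditioning on F=-2 selects the 4 unit(s) with H ∈ {3, 1, 7, 5}. Their K values: -7, -5, -11, -9. Mean = -8.
Difference = -6.8 − (-8) = 1.2.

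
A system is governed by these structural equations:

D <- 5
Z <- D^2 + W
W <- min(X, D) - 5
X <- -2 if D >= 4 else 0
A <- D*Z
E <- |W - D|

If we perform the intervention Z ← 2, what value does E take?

12

Under do(Z=2), the mechanism Z <- D^2 + W is discarded; Z is fixed at 2.
Since E is not a descendant of the intervened variable, it is unaffected.
X = -2 if D >= 4 else 0  [with D=5]  = -2
W = min(X, D) - 5  [with X=-2, D=5]  = -7
E = |W - D|  [with W=-7, D=5]  = 12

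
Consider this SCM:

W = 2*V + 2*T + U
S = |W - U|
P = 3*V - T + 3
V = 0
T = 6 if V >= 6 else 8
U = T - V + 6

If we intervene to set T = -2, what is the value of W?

0

Under do(T=-2), the mechanism T = 6 if V >= 6 else 8 is discarded; T is fixed at -2.
U = T - V + 6  [with T=-2, V=0]  = 4
W = 2*V + 2*T + U  [with V=0, T=-2, U=4]  = 0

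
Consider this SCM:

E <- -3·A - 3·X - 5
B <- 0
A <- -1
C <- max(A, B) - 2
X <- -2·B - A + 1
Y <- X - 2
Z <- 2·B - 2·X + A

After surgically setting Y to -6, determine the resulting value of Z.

-5

The intervention breaks the incoming arrows to Y: Y <- X - 2 no longer applies, and Y = -6.
Z is not downstream of the intervention, so its value is determined by the original equations.
X = -2·B - A + 1  [with B=0, A=-1]  = 2
Z = 2·B - 2·X + A  [with B=0, X=2, A=-1]  = -5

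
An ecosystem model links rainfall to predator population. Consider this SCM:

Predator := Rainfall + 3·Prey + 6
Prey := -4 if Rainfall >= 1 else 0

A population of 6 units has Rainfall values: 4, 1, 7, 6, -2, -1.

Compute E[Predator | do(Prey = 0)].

Every unit gets Prey=0 under the intervention. Predator values become 10, 7, 13, 12, 4, 5; E[Predator|do(Prey=0)] = 8.5.

8.5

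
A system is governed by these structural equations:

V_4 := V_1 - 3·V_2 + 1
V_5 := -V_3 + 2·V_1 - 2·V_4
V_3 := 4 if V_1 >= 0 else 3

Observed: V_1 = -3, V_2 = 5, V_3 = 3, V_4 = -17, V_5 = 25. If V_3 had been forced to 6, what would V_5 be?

do(V_3=6) replaces the equation V_3 := 4 if V_1 >= 0 else 3 with the constant V_3 = 6.
V_4 = V_1 - 3·V_2 + 1  [with V_1=-3, V_2=5]  = -17
V_5 = -V_3 + 2·V_1 - 2·V_4  [with V_3=6, V_1=-3, V_4=-17]  = 22

22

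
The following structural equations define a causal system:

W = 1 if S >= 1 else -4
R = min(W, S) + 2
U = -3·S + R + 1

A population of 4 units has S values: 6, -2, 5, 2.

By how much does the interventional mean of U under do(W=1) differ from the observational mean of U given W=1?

4

Under do(W=1), W's equation is replaced by W=1 for every unit. Per-unit U: -14, 7, -11, -2. Mean = -5.
E[U|W=1] averages over only the 3 units with W=1 (S = 6, 5, 2): U = -14, -11, -2, mean -9.
Difference = -5 − (-9) = 4.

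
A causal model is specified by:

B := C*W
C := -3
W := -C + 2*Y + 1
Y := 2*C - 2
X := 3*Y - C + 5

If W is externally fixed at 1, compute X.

The intervention breaks the incoming arrows to W: W := -C + 2*Y + 1 no longer applies, and W = 1.
X is not downstream of the intervention, so its value is determined by the original equations.
Y = 2*C - 2  [with C=-3]  = -8
X = 3*Y - C + 5  [with Y=-8, C=-3]  = -16

-16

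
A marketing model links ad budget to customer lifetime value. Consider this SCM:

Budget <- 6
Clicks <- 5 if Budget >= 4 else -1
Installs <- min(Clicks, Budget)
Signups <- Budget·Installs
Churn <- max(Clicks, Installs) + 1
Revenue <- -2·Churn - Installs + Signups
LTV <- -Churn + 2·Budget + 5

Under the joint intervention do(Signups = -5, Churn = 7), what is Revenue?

-24

The joint intervention fixes Signups = -5, Churn = 7, removing each variable's own equation.
Clicks = 5 if Budget >= 4 else -1  [with Budget=6]  = 5
Installs = min(Clicks, Budget)  [with Clicks=5, Budget=6]  = 5
Revenue = -2·Churn - Installs + Signups  [with Churn=7, Installs=5, Signups=-5]  = -24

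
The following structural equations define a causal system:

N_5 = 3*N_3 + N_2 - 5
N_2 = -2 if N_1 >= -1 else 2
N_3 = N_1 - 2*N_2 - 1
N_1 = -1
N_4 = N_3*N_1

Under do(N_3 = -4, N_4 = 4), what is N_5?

-19

Setting N_3 = -4, N_4 = 4 by intervention discards those variables' equations.
N_2 = -2 if N_1 >= -1 else 2  [with N_1=-1]  = -2
N_5 = 3*N_3 + N_2 - 5  [with N_3=-4, N_2=-2]  = -19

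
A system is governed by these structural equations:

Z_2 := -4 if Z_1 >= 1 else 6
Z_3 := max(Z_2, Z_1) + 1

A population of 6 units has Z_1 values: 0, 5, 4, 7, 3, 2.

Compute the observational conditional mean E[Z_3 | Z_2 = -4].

5.2

E[Z_3|Z_2=-4] averages over only the 5 units with Z_2=-4 (Z_1 = 5, 4, 7, 3, 2): Z_3 = 6, 5, 8, 4, 3, mean 5.2.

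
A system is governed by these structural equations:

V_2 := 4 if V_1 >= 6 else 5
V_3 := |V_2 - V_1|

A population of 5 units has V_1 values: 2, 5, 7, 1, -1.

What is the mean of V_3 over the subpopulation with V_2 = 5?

3.25

Conditioning on V_2=5 selects the 4 unit(s) with V_1 ∈ {2, 5, 1, -1}. Their V_3 values: 3, 0, 4, 6. Mean = 3.25.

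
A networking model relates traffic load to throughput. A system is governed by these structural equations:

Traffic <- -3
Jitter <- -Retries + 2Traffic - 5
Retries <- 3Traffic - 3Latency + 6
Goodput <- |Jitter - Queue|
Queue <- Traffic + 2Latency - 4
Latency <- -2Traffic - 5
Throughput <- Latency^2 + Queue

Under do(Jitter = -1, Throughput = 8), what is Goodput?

4

Under do(Jitter = -1, Throughput = 8), each intervened variable's structural equation is replaced by its fixed value.
Latency = -2Traffic - 5  [with Traffic=-3]  = 1
Queue = Traffic + 2Latency - 4  [with Traffic=-3, Latency=1]  = -5
Goodput = |Jitter - Queue|  [with Jitter=-1, Queue=-5]  = 4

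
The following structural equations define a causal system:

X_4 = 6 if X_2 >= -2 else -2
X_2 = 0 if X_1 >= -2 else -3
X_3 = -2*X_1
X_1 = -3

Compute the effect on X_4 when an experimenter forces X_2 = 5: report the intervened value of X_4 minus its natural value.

8

Under do(X_2=5), the mechanism X_2 = 0 if X_1 >= -2 else -3 is discarded; X_2 is fixed at 5.
X_4 = 6 if X_2 >= -2 else -2  [with X_2=5]  = 6
Without intervention: X_2 = 0 if X_1 >= -2 else -3  [with X_1=-3]  = -3; X_4 = 6 if X_2 >= -2 else -2  [with X_2=-3]  = -2.
Change = 6 − (-2) = 8.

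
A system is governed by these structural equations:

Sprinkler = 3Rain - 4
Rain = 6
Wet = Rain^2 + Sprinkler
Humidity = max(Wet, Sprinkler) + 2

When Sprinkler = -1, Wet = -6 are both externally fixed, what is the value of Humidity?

1

Setting Sprinkler = -1, Wet = -6 by intervention discards those variables' equations.
Humidity = max(Wet, Sprinkler) + 2  [with Wet=-6, Sprinkler=-1]  = 1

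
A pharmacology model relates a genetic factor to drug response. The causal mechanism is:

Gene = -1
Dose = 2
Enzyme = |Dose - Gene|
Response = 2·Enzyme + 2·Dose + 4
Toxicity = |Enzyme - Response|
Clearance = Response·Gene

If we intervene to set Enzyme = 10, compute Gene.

Under do(Enzyme=10), the mechanism Enzyme = |Dose - Gene| is discarded; Enzyme is fixed at 10.
Gene is not downstream of the intervention, so its value is determined by the original equations.

-1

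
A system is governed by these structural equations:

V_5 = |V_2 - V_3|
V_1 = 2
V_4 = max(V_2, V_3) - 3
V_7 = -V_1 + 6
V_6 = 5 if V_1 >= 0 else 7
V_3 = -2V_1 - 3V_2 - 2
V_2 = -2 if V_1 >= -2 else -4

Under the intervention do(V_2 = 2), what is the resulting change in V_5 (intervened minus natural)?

12

do(V_2=2) replaces the equation V_2 = -2 if V_1 >= -2 else -4 with the constant V_2 = 2.
V_3 = -2V_1 - 3V_2 - 2  [with V_1=2, V_2=2]  = -12
V_5 = |V_2 - V_3|  [with V_2=2, V_3=-12]  = 14
Without intervention: V_2 = -2 if V_1 >= -2 else -4  [with V_1=2]  = -2; V_3 = -2V_1 - 3V_2 - 2  [with V_1=2, V_2=-2]  = 0; V_5 = |V_2 - V_3|  [with V_2=-2, V_3=0]  = 2.
Change = 14 − 2 = 12.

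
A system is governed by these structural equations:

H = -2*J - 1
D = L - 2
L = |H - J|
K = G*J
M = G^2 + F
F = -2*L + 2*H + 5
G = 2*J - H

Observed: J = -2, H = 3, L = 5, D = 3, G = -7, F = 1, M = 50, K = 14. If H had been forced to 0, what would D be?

0

Under do(H=0), the mechanism H = -2*J - 1 is discarded; H is fixed at 0.
L = |H - J|  [with H=0, J=-2]  = 2
D = L - 2  [with L=2]  = 0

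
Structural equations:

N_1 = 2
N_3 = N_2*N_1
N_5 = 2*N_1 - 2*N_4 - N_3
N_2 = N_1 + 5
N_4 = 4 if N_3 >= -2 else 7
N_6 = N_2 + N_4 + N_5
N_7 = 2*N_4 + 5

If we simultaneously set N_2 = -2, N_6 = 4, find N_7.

Setting N_2 = -2, N_6 = 4 by intervention discards those variables' equations.
N_3 = N_2*N_1  [with N_2=-2, N_1=2]  = -4
N_4 = 4 if N_3 >= -2 else 7  [with N_3=-4]  = 7
N_7 = 2*N_4 + 5  [with N_4=7]  = 19

19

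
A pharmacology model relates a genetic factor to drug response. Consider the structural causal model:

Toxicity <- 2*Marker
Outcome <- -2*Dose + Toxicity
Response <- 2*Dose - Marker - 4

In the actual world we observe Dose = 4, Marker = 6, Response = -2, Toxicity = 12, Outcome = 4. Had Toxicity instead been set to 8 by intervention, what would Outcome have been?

Intervening sets Toxicity = 8 and removes its equation (Toxicity <- 2*Marker).
Outcome = -2*Dose + Toxicity  [with Dose=4, Toxicity=8]  = 0

0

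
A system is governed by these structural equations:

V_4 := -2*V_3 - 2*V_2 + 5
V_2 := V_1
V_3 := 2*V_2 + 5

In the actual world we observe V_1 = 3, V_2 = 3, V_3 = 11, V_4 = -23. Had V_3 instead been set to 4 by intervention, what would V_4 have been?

-9

The intervention breaks the incoming arrows to V_3: V_3 := 2*V_2 + 5 no longer applies, and V_3 = 4.
V_2 = V_1  [with V_1=3]  = 3
V_4 = -2*V_3 - 2*V_2 + 5  [with V_3=4, V_2=3]  = -9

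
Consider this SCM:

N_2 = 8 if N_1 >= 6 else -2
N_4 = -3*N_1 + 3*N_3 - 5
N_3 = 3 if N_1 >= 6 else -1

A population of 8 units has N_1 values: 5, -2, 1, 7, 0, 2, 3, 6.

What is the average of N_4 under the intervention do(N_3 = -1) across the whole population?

-16.25

The intervention sets N_3=-1 in all 8 units regardless of N_1. Recomputing N_4 per unit gives -23, -2, -11, -29, -8, -14, -17, -26; average -16.25.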